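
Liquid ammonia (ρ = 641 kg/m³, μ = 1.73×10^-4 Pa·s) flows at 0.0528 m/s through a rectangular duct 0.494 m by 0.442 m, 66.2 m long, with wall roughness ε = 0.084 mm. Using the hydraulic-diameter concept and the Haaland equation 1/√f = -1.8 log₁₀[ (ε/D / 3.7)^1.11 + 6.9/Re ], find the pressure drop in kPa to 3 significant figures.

Hydraulic diameter D_h = 4A/P = 4·(0.494·0.442)/(2·(0.494+0.442)) = 0.8734/1.872 = 0.4666 m.
Re = ρVD_h/μ = 641·0.0528·0.4666/0.000173 = 9.127e+04.
ε/D_h = 8.4e-05/0.4666 = 0.00018; Haaland gives 1/√f = -1.8 log₁₀[1.63e-05+7.56e-05] = 7.266, so f = 0.01894.
ΔP = f(L/D_h)(ρV²/2) = 0.01894·66.2/0.4666·0.8935 = 2.401 Pa.
ΔP = 0.00240 kPa.

ΔP ≈ 0.00240 kPa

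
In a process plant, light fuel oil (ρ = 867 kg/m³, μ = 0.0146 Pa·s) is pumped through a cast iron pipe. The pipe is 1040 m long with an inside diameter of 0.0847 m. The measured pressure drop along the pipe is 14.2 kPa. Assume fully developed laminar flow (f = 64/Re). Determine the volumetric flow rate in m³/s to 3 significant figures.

Q ≈ 0.00118 m³/s

For laminar flow, f = 64/Re with Re = ρVD/μ, so Darcy-Weisbach reduces to ΔP = 32μLV/D². Solving for V: V = ΔP·D²/(32μL) = 1.42e+04·(0.0847)²/(32·0.0146·1040) = 0.2097 m/s.
Check: Re = ρVD/μ = 867·0.2097·0.0847/0.0146 = 1055 < 2300, so the laminar assumption holds.
Q = V·A = 0.2097·(π/4·0.0847²) = 0.001181 m³/s = 0.00118 m³/s.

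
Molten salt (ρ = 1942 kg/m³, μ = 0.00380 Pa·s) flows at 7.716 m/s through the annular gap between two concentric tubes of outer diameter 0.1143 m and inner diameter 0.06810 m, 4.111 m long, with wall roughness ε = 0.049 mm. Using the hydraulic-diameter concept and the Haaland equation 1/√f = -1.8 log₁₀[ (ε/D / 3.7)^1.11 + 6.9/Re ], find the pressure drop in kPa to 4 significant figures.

ΔP ≈ 109.4 kPa

Hydraulic diameter D_h = 4A/P = D_o - D_i = 0.1143 - 0.0681 = 0.0462 m.
Re = ρVD_h/μ = 1942·7.716·0.0462/0.0038 = 1.822e+05.
ε/D_h = 4.9e-05/0.0462 = 0.00106; Haaland gives 1/√f = -1.8 log₁₀[0.000117+3.79e-05] = 6.859, so f = 0.02126.
ΔP = f(L/D_h)(ρV²/2) = 0.02126·4.111/0.0462·5.781e+04 = 1.094e+05 Pa.
ΔP = 109.4 kPa.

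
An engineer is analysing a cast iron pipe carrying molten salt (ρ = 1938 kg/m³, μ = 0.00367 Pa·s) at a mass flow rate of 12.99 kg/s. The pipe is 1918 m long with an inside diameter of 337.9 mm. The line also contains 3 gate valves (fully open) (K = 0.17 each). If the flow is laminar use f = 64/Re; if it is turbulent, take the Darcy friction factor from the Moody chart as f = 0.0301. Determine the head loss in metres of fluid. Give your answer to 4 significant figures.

A = πD²/4 = π(0.3379)²/4 = 0.08967 m²; mean velocity V = ṁ/(ρA) = 12.99/(1938 · 0.08967) = 0.07475 m/s.
Reynolds number Re = ρVD/μ = 1938 · 0.07475 · 0.3379 / 0.00367 = 1.334e+04.
Re > 4000 → turbulent; use the Moody-chart value f = 0.0301.
Total minor-loss coefficient ΣK = 3·0.17 = 0.51.
ΔP = [f·L/D + ΣK]·(ρV²/2) = [0.0301·1918/0.3379 + 0.51]·(1938·0.07475²/2) = [170.9 + 0.51]·5.414 = 927.7 Pa.
Head loss h_f = ΔP/(ρg) = 927.7/(1938·9.81) = 0.04880 m.

h_f ≈ 0.04880 m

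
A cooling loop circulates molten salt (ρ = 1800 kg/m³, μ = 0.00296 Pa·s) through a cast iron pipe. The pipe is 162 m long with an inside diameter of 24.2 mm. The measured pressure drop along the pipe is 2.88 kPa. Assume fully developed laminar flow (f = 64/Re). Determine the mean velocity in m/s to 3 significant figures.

For laminar flow, f = 64/Re with Re = ρVD/μ, so Darcy-Weisbach reduces to ΔP = 32μLV/D². Solving for V: V = ΔP·D²/(32μL) = 2880·(0.0242)²/(32·0.00296·162) = 0.1099 m/s.
Check: Re = ρVD/μ = 1800·0.1099·0.0242/0.00296 = 1618 < 2300, so the laminar assumption holds.

V ≈ 0.110 m/s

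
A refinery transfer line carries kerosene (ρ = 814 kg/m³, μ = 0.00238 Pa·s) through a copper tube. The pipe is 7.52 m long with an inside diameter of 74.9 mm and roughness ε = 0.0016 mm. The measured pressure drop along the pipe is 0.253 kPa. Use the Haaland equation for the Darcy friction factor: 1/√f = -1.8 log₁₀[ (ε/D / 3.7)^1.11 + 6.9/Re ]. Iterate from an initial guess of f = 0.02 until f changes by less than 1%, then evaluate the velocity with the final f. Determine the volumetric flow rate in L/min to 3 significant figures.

Rearranging Darcy-Weisbach: V = √(2·ΔP·D/(f·L·ρ)). With ε/D = 1.6e-06/0.0749 = 2.14e-05, iterate starting from f = 0.02:
  f = 0.02 → V = √(2·253·0.0749/(0.02·7.52·814)) = 0.5564 m/s; Re = ρVD/μ = 1.425e+04; f → 0.02811
  f = 0.02811 → V = 0.4693 m/s; Re = 1.202e+04; f → 0.0294
  f = 0.0294 → V = 0.4589 m/s; Re = 1.176e+04; f → 0.02958
Converged (Δf/f < 1%). With the final f = 0.02958: V = √(2·253·0.0749/(0.02958·7.52·814)) = 0.4575 m/s.
Q = V·A = 0.4575·(π/4·0.0749²) = 0.002016 m³/s = 121 L/min.

Q ≈ 121 L/min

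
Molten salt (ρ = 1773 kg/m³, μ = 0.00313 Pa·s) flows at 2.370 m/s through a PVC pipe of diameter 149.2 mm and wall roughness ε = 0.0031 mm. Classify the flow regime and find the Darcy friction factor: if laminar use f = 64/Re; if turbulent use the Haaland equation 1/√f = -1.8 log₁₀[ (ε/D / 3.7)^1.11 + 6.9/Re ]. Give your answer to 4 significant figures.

Re = ρVD/μ = 1773·2.37·0.1492/0.00313 = 2.003e+05.
Re > 4000 → turbulent. ε/D = 3.1e-06/0.1492 = 2.08e-05; Haaland: 1/√f = -1.8 log₁₀[1.49e-06 + 3.44e-05] = 8, so f = 0.01562.

f ≈ 0.01562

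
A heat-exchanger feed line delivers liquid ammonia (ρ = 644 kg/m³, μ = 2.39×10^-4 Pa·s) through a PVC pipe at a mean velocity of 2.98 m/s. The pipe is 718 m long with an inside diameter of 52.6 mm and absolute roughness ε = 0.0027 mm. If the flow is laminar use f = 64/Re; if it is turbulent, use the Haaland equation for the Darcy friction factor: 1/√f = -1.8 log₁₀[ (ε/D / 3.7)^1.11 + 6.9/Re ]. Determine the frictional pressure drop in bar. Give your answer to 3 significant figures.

ΔP ≈ 5.48 bar

Reynolds number Re = ρVD/μ = 644 · 2.98 · 0.0526 / 0.000239 = 4.224e+05.
Re > 4000 → turbulent. Relative roughness ε/D = 2.7e-06/0.0526 = 5.13e-05. Haaland: 1/√f = -1.8 log₁₀[(5.13e-05/3.7)^1.11 + 6.9/4.224e+05] = -1.8 log₁₀[4.05e-06 + 1.63e-05] = 8.443, so f = 0.01403.
Darcy-Weisbach: ΔP = f(L/D)(ρV²/2) = 0.01403·(718/0.0526)·(644·2.98²/2) = 0.01403·1.365e+04·2859 = 5.476e+05 Pa.
ΔP = 5.476e+05 Pa = 5.48 bar.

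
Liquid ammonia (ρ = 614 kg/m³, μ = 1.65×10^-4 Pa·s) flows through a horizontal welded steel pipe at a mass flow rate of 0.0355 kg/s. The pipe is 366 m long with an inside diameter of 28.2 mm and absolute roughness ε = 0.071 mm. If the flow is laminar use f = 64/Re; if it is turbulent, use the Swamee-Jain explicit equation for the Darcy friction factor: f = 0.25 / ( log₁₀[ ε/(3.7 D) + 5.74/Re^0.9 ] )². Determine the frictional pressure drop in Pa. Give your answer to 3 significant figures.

ΔP ≈ 1200 Pa

A = πD²/4 = π(0.0282)²/4 = 0.0006246 m²; mean velocity V = ṁ/(ρA) = 0.0355/(614 · 0.0006246) = 0.09257 m/s.
Reynolds number Re = ρVD/μ = 614 · 0.09257 · 0.0282 / 0.000165 = 9714.
Re > 4000 → turbulent. Relative roughness ε/D = 7.1e-05/0.0282 = 0.00252. Swamee-Jain: f = 0.25/(log₁₀[0.00252/3.7 + 5.74/9714^0.9])² = 0.25/(log₁₀[0.00068 + 0.00148])² = 0.25/(-2.665)² = 0.03519.
Darcy-Weisbach: ΔP = f(L/D)(ρV²/2) = 0.03519·(366/0.0282)·(614·0.09257²/2) = 0.03519·1.298e+04·2.631 = 1201 Pa.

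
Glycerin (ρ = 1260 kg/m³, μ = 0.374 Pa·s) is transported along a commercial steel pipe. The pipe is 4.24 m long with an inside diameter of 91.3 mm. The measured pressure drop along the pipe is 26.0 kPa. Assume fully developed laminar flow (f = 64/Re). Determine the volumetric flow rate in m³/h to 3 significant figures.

For laminar flow, f = 64/Re with Re = ρVD/μ, so Darcy-Weisbach reduces to ΔP = 32μLV/D². Solving for V: V = ΔP·D²/(32μL) = 2.6e+04·(0.0913)²/(32·0.374·4.24) = 4.271 m/s.
Check: Re = ρVD/μ = 1260·4.271·0.0913/0.374 = 1314 < 2300, so the laminar assumption holds.
Q = V·A = 4.271·(π/4·0.0913²) = 0.02796 m³/s = 101 m³/h.

Q ≈ 101 m³/h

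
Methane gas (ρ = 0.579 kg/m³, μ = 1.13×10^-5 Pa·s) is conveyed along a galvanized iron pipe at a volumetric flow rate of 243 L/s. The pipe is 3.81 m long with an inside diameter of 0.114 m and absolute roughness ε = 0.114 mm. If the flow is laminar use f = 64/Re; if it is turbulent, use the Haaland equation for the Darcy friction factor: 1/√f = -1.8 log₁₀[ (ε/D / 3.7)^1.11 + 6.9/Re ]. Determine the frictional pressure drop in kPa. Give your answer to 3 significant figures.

Q = 243 L/s = 243/1000 = 0.243 m³/s.
Cross-sectional area A = πD²/4 = π(0.114)²/4 = 0.01021 m²; mean velocity V = Q/A = 0.243/0.01021 = 23.81 m/s.
Reynolds number Re = ρVD/μ = 0.579 · 23.81 · 0.114 / 1.13e-05 = 1.391e+05.
Re > 4000 → turbulent. Relative roughness ε/D = 0.000114/0.114 = 0.001. Haaland: 1/√f = -1.8 log₁₀[(0.001/3.7)^1.11 + 6.9/1.391e+05] = -1.8 log₁₀[0.000109 + 4.96e-05] = 6.837, so f = 0.02139.
Darcy-Weisbach: ΔP = f(L/D)(ρV²/2) = 0.02139·(3.81/0.114)·(0.579·23.81²/2) = 0.02139·33.42·164.1 = 117.3 Pa.
ΔP = 117.3 Pa = 0.117 kPa.

ΔP ≈ 0.117 kPa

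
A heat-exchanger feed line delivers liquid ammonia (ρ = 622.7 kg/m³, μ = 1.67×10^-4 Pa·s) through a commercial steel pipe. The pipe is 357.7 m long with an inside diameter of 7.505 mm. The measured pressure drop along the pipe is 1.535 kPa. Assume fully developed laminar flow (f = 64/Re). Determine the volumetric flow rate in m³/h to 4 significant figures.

Q ≈ 0.007203 m³/h

For laminar flow, f = 64/Re with Re = ρVD/μ, so Darcy-Weisbach reduces to ΔP = 32μLV/D². Solving for V: V = ΔP·D²/(32μL) = 1535·(0.007505)²/(32·0.000167·357.7) = 0.04523 m/s.
Check: Re = ρVD/μ = 622.7·0.04523·0.007505/0.000167 = 1266 < 2300, so the laminar assumption holds.
Q = V·A = 0.04523·(π/4·0.007505²) = 2.001e-06 m³/s = 0.007203 m³/h.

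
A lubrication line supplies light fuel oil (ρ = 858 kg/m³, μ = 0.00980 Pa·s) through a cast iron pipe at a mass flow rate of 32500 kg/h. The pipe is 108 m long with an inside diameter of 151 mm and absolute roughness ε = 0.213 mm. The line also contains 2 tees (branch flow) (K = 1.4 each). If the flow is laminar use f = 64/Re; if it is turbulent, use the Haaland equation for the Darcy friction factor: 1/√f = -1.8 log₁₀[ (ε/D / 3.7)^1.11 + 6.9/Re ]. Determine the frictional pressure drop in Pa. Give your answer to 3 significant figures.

ṁ = 32500 kg/h = 32500/3600 = 9.028 kg/s.
A = πD²/4 = π(0.151)²/4 = 0.01791 m²; mean velocity V = ṁ/(ρA) = 9.028/(858 · 0.01791) = 0.5876 m/s.
Reynolds number Re = ρVD/μ = 858 · 0.5876 · 0.151 / 0.0098 = 7768.
Re > 4000 → turbulent. Relative roughness ε/D = 0.000213/0.151 = 0.00141. Haaland: 1/√f = -1.8 log₁₀[(0.00141/3.7)^1.11 + 6.9/7768] = -1.8 log₁₀[0.00016 + 0.000888] = 5.363, so f = 0.03477.
Total minor-loss coefficient ΣK = 2·1.4 = 2.8.
ΔP = [f·L/D + ΣK]·(ρV²/2) = [0.03477·108/0.151 + 2.8]·(858·0.5876²/2) = [24.87 + 2.8]·148.1 = 4098 Pa.

ΔP ≈ 4100 Pa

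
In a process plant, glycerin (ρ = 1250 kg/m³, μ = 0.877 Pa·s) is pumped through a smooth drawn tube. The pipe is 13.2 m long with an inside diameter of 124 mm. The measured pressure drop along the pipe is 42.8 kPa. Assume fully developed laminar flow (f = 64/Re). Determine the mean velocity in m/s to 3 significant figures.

V ≈ 1.78 m/s

For laminar flow, f = 64/Re with Re = ρVD/μ, so Darcy-Weisbach reduces to ΔP = 32μLV/D². Solving for V: V = ΔP·D²/(32μL) = 4.28e+04·(0.124)²/(32·0.877·13.2) = 1.776 m/s.
Check: Re = ρVD/μ = 1250·1.776·0.124/0.877 = 314 < 2300, so the laminar assumption holds.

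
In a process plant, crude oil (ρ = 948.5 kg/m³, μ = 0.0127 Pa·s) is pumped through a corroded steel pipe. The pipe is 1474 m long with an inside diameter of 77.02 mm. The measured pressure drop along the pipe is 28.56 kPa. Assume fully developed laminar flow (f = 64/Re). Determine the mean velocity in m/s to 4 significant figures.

For laminar flow, f = 64/Re with Re = ρVD/μ, so Darcy-Weisbach reduces to ΔP = 32μLV/D². Solving for V: V = ΔP·D²/(32μL) = 2.856e+04·(0.07702)²/(32·0.0127·1474) = 0.2828 m/s.
Check: Re = ρVD/μ = 948.5·0.2828·0.07702/0.0127 = 1627 < 2300, so the laminar assumption holds.

V ≈ 0.2828 m/s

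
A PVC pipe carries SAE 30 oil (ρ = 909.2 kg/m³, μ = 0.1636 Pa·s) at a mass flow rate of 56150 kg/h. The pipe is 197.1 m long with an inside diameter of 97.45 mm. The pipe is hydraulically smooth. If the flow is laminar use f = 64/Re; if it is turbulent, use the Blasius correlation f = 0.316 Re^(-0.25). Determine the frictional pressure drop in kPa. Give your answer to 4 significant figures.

ΔP ≈ 249.9 kPa

ṁ = 56150 kg/h = 56150/3600 = 15.6 kg/s.
A = πD²/4 = π(0.09745)²/4 = 0.007459 m²; mean velocity V = ṁ/(ρA) = 15.6/(909.2 · 0.007459) = 2.3 m/s.
Reynolds number Re = ρVD/μ = 909.2 · 2.3 · 0.09745 / 0.164 = 1246.
Re < 2300 → laminar flow, so f = 64/Re = 64/1246 = 0.05138 (the turbulent correlation is not needed).
Darcy-Weisbach: ΔP = f(L/D)(ρV²/2) = 0.05138·(197.1/0.09745)·(909.2·2.3²/2) = 0.05138·2023·2405 = 2.499e+05 Pa.
ΔP = 2.499e+05 Pa = 249.9 kPa.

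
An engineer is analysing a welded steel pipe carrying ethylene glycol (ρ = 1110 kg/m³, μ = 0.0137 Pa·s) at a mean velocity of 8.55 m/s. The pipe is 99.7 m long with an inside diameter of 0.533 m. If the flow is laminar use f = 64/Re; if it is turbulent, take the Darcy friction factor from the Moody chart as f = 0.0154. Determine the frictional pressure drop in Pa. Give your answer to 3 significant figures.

ΔP ≈ 117000 Pa

Reynolds number Re = ρVD/μ = 1110 · 8.55 · 0.533 / 0.0137 = 3.692e+05.
Re > 4000 → turbulent; use the Moody-chart value f = 0.0154.
Darcy-Weisbach: ΔP = f(L/D)(ρV²/2) = 0.0154·(99.7/0.533)·(1110·8.55²/2) = 0.0154·187.1·4.057e+04 = 1.169e+05 Pa.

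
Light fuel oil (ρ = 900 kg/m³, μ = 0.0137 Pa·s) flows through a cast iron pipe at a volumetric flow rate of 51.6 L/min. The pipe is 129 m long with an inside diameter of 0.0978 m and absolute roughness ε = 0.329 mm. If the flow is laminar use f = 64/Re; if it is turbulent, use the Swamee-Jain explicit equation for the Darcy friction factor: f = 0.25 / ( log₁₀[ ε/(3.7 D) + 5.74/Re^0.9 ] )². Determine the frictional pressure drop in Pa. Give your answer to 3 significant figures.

ΔP ≈ 677 Pa

Q = 51.6 L/min = 51.6/60000 = 0.00086 m³/s.
Cross-sectional area A = πD²/4 = π(0.0978)²/4 = 0.007512 m²; mean velocity V = Q/A = 0.00086/0.007512 = 0.1145 m/s.
Reynolds number Re = ρVD/μ = 900 · 0.1145 · 0.0978 / 0.0137 = 735.5.
Re < 2300 → laminar flow, so f = 64/Re = 64/735.5 = 0.08701 (the turbulent correlation is not needed).
Darcy-Weisbach: ΔP = f(L/D)(ρV²/2) = 0.08701·(129/0.0978)·(900·0.1145²/2) = 0.08701·1319·5.898 = 676.9 Pa.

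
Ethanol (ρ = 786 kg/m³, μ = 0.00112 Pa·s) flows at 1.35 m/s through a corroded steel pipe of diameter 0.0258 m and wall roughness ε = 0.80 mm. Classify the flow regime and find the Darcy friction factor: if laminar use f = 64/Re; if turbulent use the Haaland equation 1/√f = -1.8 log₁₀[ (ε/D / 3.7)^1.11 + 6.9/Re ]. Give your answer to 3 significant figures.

Re = ρVD/μ = 786·1.35·0.0258/0.00112 = 2.444e+04.
Re > 4000 → turbulent. ε/D = 0.0008/0.0258 = 0.031; Haaland: 1/√f = -1.8 log₁₀[0.00495 + 0.000282] = 4.106, so f = 0.05932.

f ≈ 0.0593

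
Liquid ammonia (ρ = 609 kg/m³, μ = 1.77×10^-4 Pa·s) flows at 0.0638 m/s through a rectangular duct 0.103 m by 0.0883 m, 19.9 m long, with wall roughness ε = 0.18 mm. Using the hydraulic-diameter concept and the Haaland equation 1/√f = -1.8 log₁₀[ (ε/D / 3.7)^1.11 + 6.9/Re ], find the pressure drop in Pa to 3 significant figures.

ΔP ≈ 7.55 Pa

Hydraulic diameter D_h = 4A/P = 4·(0.103·0.0883)/(2·(0.103+0.0883)) = 0.03638/0.3826 = 0.09509 m.
Re = ρVD_h/μ = 609·0.0638·0.09509/0.000177 = 2.087e+04.
ε/D_h = 0.00018/0.09509 = 0.00189; Haaland gives 1/√f = -1.8 log₁₀[0.000222+0.000331] = 5.863, so f = 0.02909.
ΔP = f(L/D_h)(ρV²/2) = 0.02909·19.9/0.09509·1.239 = 7.546 Pa.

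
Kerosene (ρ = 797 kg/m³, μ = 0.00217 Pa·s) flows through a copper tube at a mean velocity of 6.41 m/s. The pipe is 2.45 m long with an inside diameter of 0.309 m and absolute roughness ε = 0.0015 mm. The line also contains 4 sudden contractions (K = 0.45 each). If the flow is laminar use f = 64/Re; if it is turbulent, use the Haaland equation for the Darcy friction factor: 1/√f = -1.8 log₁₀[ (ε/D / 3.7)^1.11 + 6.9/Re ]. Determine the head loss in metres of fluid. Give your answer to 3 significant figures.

h_f ≈ 3.97 m

Reynolds number Re = ρVD/μ = 797 · 6.41 · 0.309 / 0.00217 = 7.275e+05.
Re > 4000 → turbulent. Relative roughness ε/D = 1.5e-06/0.309 = 4.85e-06. Haaland: 1/√f = -1.8 log₁₀[(4.85e-06/3.7)^1.11 + 6.9/7.275e+05] = -1.8 log₁₀[2.96e-07 + 9.48e-06] = 9.017, so f = 0.0123.
Total minor-loss coefficient ΣK = 4·0.45 = 1.8.
ΔP = [f·L/D + ΣK]·(ρV²/2) = [0.0123·2.45/0.309 + 1.8]·(797·6.41²/2) = [0.09751 + 1.8]·1.637e+04 = 3.107e+04 Pa.
Head loss h_f = ΔP/(ρg) = 3.107e+04/(797·9.81) = 3.97 m.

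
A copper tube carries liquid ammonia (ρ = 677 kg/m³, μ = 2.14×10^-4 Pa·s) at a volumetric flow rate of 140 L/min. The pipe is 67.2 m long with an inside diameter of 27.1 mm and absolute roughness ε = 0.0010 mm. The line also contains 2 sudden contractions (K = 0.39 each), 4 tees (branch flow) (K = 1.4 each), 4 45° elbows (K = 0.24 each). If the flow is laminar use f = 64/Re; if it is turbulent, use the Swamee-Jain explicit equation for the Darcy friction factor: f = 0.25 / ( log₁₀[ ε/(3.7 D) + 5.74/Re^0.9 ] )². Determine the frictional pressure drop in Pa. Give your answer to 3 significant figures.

Q = 140 L/min = 140/60000 = 0.002333 m³/s.
Cross-sectional area A = πD²/4 = π(0.0271)²/4 = 0.0005768 m²; mean velocity V = Q/A = 0.002333/0.0005768 = 4.045 m/s.
Reynolds number Re = ρVD/μ = 677 · 4.045 · 0.0271 / 0.000214 = 3.468e+05.
Re > 4000 → turbulent. Relative roughness ε/D = 1e-06/0.0271 = 3.69e-05. Swamee-Jain: f = 0.25/(log₁₀[3.69e-05/3.7 + 5.74/3.468e+05^0.9])² = 0.25/(log₁₀[9.97e-06 + 5.93e-05])² = 0.25/(-4.16)² = 0.01445.
Total minor-loss coefficient ΣK = 2·0.39 + 4·1.4 + 4·0.24 = 7.34.
ΔP = [f·L/D + ΣK]·(ρV²/2) = [0.01445·67.2/0.0271 + 7.34]·(677·4.045²/2) = [35.83 + 7.34]·5539 = 2.391e+05 Pa.

ΔP ≈ 239000 Pa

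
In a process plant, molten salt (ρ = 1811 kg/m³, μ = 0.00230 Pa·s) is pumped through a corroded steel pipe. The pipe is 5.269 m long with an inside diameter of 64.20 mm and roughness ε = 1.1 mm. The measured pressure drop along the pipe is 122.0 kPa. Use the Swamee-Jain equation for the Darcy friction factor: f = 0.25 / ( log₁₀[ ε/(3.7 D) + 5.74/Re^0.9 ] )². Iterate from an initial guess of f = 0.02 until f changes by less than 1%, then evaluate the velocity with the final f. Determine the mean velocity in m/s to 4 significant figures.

Rearranging Darcy-Weisbach: V = √(2·ΔP·D/(f·L·ρ)). With ε/D = 0.0011/0.0642 = 0.0171, iterate starting from f = 0.02:
  f = 0.02 → V = √(2·1.22e+05·0.0642/(0.02·5.269·1811)) = 9.06 m/s; Re = ρVD/μ = 4.58e+05; f → 0.04605
  f = 0.04605 → V = 5.971 m/s; Re = 3.018e+05; f → 0.04613
Converged (Δf/f < 1%). With the final f = 0.04613: V = √(2·1.22e+05·0.0642/(0.04613·5.269·1811)) = 5.966 m/s.

V ≈ 5.966 m/s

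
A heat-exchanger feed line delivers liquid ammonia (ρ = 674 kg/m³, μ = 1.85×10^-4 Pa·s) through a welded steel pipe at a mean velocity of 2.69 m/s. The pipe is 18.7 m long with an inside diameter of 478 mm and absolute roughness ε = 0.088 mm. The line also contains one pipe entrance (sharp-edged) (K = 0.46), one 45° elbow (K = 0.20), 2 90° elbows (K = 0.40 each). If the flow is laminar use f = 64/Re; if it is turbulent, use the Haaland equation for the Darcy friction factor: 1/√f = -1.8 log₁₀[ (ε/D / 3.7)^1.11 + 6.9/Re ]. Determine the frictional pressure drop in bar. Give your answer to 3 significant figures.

ΔP ≈ 0.0487 bar

Reynolds number Re = ρVD/μ = 674 · 2.69 · 0.478 / 0.000185 = 4.685e+06.
Re > 4000 → turbulent. Relative roughness ε/D = 8.8e-05/0.478 = 0.000184. Haaland: 1/√f = -1.8 log₁₀[(0.000184/3.7)^1.11 + 6.9/4.685e+06] = -1.8 log₁₀[1.67e-05 + 1.47e-06] = 8.532, so f = 0.01374.
Total minor-loss coefficient ΣK = 1·0.46 + 1·0.2 + 2·0.4 = 1.46.
ΔP = [f·L/D + ΣK]·(ρV²/2) = [0.01374·18.7/0.478 + 1.46]·(674·2.69²/2) = [0.5375 + 1.46]·2439 = 4871 Pa.
ΔP = 4871 Pa = 0.0487 bar.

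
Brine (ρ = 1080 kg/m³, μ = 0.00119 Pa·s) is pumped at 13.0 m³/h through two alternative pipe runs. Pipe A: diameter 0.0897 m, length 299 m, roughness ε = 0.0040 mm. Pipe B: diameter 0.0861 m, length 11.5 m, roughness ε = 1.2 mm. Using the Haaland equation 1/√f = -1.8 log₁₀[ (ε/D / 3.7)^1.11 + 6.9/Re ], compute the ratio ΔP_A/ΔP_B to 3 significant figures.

Pipe A: V = Q/A = 0.003611/0.006319 = 0.5714 m/s; Re = 4.652e+04; ε/D = 4.46e-05; Haaland → f = 0.02116; ΔP_A = f(L/D)(ρV²/2) = 1.244e+04 Pa.
Pipe B: V = Q/A = 0.003611/0.005822 = 0.6202 m/s; Re = 4.846e+04; ε/D = 0.0139; Haaland → f = 0.04358; ΔP_B = f(L/D)(ρV²/2) = 1209 Pa.
ΔP_A/ΔP_B = 1.244e+04/1209 = 10.3.

ΔP_A/ΔP_B ≈ 10.3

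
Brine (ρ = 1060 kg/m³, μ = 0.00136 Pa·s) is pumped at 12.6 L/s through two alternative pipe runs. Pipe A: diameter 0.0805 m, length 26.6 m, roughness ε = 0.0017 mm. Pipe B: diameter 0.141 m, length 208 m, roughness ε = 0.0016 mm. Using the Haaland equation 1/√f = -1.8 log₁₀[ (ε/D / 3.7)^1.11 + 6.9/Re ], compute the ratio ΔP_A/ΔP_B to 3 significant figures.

ΔP_A/ΔP_B ≈ 1.89

Pipe A: V = Q/A = 0.0126/0.00509 = 2.476 m/s; Re = 1.553e+05; ε/D = 2.11e-05; Haaland → f = 0.0164; ΔP_A = f(L/D)(ρV²/2) = 1.761e+04 Pa.
Pipe B: V = Q/A = 0.0126/0.01561 = 0.8069 m/s; Re = 8.868e+04; ε/D = 1.13e-05; Haaland → f = 0.01832; ΔP_B = f(L/D)(ρV²/2) = 9326 Pa.
ΔP_A/ΔP_B = 1.761e+04/9326 = 1.89.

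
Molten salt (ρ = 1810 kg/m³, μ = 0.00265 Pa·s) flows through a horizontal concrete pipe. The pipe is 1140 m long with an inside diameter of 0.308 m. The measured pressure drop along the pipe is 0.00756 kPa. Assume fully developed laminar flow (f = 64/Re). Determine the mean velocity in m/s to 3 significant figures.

For laminar flow, f = 64/Re with Re = ρVD/μ, so Darcy-Weisbach reduces to ΔP = 32μLV/D². Solving for V: V = ΔP·D²/(32μL) = 7.56·(0.308)²/(32·0.00265·1140) = 0.007419 m/s.
Check: Re = ρVD/μ = 1810·0.007419·0.308/0.00265 = 1561 < 2300, so the laminar assumption holds.

V ≈ 0.00742 m/s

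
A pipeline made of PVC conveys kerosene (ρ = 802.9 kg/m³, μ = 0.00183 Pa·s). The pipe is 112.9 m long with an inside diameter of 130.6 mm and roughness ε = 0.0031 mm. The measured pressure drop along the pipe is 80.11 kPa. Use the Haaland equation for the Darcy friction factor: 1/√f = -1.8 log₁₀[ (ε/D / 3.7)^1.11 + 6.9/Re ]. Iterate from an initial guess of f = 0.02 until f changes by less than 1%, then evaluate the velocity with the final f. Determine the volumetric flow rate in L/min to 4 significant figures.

Q ≈ 3117 L/min

Rearranging Darcy-Weisbach: V = √(2·ΔP·D/(f·L·ρ)). With ε/D = 3.1e-06/0.1306 = 2.37e-05, iterate starting from f = 0.02:
  f = 0.02 → V = √(2·8.011e+04·0.1306/(0.02·112.9·802.9)) = 3.397 m/s; Re = ρVD/μ = 1.947e+05; f → 0.01573
  f = 0.01573 → V = 3.831 m/s; Re = 2.195e+05; f → 0.01538
  f = 0.01538 → V = 3.874 m/s; Re = 2.22e+05; f → 0.01535
Converged (Δf/f < 1%). With the final f = 0.01535: V = √(2·8.011e+04·0.1306/(0.01535·112.9·802.9)) = 3.878 m/s.
Q = V·A = 3.878·(π/4·0.1306²) = 0.05195 m³/s = 3117 L/min.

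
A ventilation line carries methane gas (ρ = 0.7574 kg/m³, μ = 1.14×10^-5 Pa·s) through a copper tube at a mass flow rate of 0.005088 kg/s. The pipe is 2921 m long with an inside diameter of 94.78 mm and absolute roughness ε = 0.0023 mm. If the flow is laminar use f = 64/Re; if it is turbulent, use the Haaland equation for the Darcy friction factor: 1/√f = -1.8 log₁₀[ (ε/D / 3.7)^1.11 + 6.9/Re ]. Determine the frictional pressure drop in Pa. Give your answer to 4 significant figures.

A = πD²/4 = π(0.09478)²/4 = 0.007055 m²; mean velocity V = ṁ/(ρA) = 0.005088/(0.7574 · 0.007055) = 0.9521 m/s.
Reynolds number Re = ρVD/μ = 0.7574 · 0.9521 · 0.09478 / 1.14e-05 = 5996.
Re > 4000 → turbulent. Relative roughness ε/D = 2.3e-06/0.09478 = 2.43e-05. Haaland: 1/√f = -1.8 log₁₀[(2.43e-05/3.7)^1.11 + 6.9/5996] = -1.8 log₁₀[1.76e-06 + 0.00115] = 5.289, so f = 0.03575.
Darcy-Weisbach: ΔP = f(L/D)(ρV²/2) = 0.03575·(2921/0.09478)·(0.7574·0.9521²/2) = 0.03575·3.082e+04·0.3433 = 378.2 Pa.

ΔP ≈ 378.2 Pa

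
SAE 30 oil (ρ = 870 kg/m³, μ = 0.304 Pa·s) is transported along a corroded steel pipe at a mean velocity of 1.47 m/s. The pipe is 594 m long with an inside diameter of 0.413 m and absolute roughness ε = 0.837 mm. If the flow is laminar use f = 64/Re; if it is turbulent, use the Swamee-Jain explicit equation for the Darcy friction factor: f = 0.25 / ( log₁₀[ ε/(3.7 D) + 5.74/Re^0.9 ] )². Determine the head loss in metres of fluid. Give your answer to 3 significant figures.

h_f ≈ 5.83 m

Reynolds number Re = ρVD/μ = 870 · 1.47 · 0.413 / 0.304 = 1737.
Re < 2300 → laminar flow, so f = 64/Re = 64/1737 = 0.03684 (the turbulent correlation is not needed).
Darcy-Weisbach: ΔP = f(L/D)(ρV²/2) = 0.03684·(594/0.413)·(870·1.47²/2) = 0.03684·1438·940 = 4.98e+04 Pa.
Head loss h_f = ΔP/(ρg) = 4.98e+04/(870·9.81) = 5.83 m.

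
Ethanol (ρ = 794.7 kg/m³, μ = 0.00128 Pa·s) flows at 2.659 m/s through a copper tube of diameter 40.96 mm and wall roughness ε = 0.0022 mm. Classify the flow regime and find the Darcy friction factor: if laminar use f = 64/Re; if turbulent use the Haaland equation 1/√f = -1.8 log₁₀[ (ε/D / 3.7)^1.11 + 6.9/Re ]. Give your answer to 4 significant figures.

f ≈ 0.01955

Re = ρVD/μ = 794.7·2.659·0.04096/0.00128 = 6.762e+04.
Re > 4000 → turbulent. ε/D = 2.2e-06/0.04096 = 5.37e-05; Haaland: 1/√f = -1.8 log₁₀[4.26e-06 + 0.000102] = 7.152, so f = 0.01955.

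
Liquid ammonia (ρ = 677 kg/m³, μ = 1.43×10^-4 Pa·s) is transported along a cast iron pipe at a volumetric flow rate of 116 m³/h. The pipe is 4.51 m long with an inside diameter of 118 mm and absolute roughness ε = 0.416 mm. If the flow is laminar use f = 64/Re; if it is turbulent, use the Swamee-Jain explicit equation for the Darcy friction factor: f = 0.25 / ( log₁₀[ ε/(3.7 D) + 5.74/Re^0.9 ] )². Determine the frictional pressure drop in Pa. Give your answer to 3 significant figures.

ΔP ≈ 3090 Pa

Q = 116 m³/h = 116/3600 = 0.03222 m³/s.
Cross-sectional area A = πD²/4 = π(0.118)²/4 = 0.01094 m²; mean velocity V = Q/A = 0.03222/0.01094 = 2.946 m/s.
Reynolds number Re = ρVD/μ = 677 · 2.946 · 0.118 / 0.000143 = 1.646e+06.
Re > 4000 → turbulent. Relative roughness ε/D = 0.000416/0.118 = 0.00353. Swamee-Jain: f = 0.25/(log₁₀[0.00353/3.7 + 5.74/1.646e+06^0.9])² = 0.25/(log₁₀[0.000953 + 1.46e-05])² = 0.25/(-3.014)² = 0.02751.
Darcy-Weisbach: ΔP = f(L/D)(ρV²/2) = 0.02751·(4.51/0.118)·(677·2.946²/2) = 0.02751·38.22·2939 = 3090 Pa.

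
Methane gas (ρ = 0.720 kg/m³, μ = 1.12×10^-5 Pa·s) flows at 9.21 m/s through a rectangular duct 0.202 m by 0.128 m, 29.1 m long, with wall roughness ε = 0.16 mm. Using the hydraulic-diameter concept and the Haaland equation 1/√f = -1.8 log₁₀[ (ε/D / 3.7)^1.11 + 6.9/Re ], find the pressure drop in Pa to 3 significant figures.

Hydraulic diameter D_h = 4A/P = 4·(0.202·0.128)/(2·(0.202+0.128)) = 0.1034/0.66 = 0.1567 m.
Re = ρVD_h/μ = 0.72·9.21·0.1567/1.12e-05 = 9.278e+04.
ε/D_h = 0.00016/0.1567 = 0.00102; Haaland gives 1/√f = -1.8 log₁₀[0.000112+7.44e-05] = 6.713, so f = 0.02219.
ΔP = f(L/D_h)(ρV²/2) = 0.02219·29.1/0.1567·30.54 = 125.8 Pa.

ΔP ≈ 126 Pa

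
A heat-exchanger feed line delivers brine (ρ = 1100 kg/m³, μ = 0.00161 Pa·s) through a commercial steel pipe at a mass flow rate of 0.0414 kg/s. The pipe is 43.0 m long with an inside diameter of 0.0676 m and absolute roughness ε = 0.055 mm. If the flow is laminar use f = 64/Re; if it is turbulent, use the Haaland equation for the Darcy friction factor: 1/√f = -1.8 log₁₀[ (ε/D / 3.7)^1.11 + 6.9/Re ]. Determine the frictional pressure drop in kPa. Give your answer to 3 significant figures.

A = πD²/4 = π(0.0676)²/4 = 0.003589 m²; mean velocity V = ṁ/(ρA) = 0.0414/(1100 · 0.003589) = 0.01049 m/s.
Reynolds number Re = ρVD/μ = 1100 · 0.01049 · 0.0676 / 0.00161 = 484.3.
Re < 2300 → laminar flow, so f = 64/Re = 64/484.3 = 0.1321 (the turbulent correlation is not needed).
Darcy-Weisbach: ΔP = f(L/D)(ρV²/2) = 0.1321·(43/0.0676)·(1100·0.01049²/2) = 0.1321·636.1·0.06048 = 5.084 Pa.
ΔP = 5.084 Pa = 0.00508 kPa.

ΔP ≈ 0.00508 kPa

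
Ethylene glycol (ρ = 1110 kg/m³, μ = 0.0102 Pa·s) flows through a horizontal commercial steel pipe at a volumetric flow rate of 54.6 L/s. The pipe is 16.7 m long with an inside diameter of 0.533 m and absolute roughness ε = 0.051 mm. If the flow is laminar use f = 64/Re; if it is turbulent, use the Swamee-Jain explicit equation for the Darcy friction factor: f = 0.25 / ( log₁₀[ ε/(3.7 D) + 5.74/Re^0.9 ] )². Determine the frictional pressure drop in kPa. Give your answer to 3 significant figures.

Q = 54.6 L/s = 54.6/1000 = 0.0546 m³/s.
Cross-sectional area A = πD²/4 = π(0.533)²/4 = 0.2231 m²; mean velocity V = Q/A = 0.0546/0.2231 = 0.2447 m/s.
Reynolds number Re = ρVD/μ = 1110 · 0.2447 · 0.533 / 0.0102 = 1.419e+04.
Re > 4000 → turbulent. Relative roughness ε/D = 5.1e-05/0.533 = 9.57e-05. Swamee-Jain: f = 0.25/(log₁₀[9.57e-05/3.7 + 5.74/1.419e+04^0.9])² = 0.25/(log₁₀[2.59e-05 + 0.00105])² = 0.25/(-2.967)² = 0.02839.
Darcy-Weisbach: ΔP = f(L/D)(ρV²/2) = 0.02839·(16.7/0.533)·(1110·0.2447²/2) = 0.02839·31.33·33.23 = 29.56 Pa.
ΔP = 29.56 Pa = 0.0296 kPa.

ΔP ≈ 0.0296 kPa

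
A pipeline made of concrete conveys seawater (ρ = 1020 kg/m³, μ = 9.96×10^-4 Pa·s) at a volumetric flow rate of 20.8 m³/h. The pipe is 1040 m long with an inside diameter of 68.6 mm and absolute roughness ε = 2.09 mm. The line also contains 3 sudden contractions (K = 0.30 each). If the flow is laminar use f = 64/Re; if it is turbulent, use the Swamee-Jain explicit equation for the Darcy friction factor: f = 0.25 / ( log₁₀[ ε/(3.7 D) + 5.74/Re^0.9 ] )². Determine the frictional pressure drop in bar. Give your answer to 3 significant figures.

ΔP ≈ 11.0 bar

Q = 20.8 m³/h = 20.8/3600 = 0.005778 m³/s.
Cross-sectional area A = πD²/4 = π(0.0686)²/4 = 0.003696 m²; mean velocity V = Q/A = 0.005778/0.003696 = 1.563 m/s.
Reynolds number Re = ρVD/μ = 1020 · 1.563 · 0.0686 / 0.000996 = 1.098e+05.
Re > 4000 → turbulent. Relative roughness ε/D = 0.00209/0.0686 = 0.0305. Swamee-Jain: f = 0.25/(log₁₀[0.0305/3.7 + 5.74/1.098e+05^0.9])² = 0.25/(log₁₀[0.00823 + 0.000167])² = 0.25/(-2.076)² = 0.05803.
Total minor-loss coefficient ΣK = 3·0.3 = 0.9.
ΔP = [f·L/D + ΣK]·(ρV²/2) = [0.05803·1040/0.0686 + 0.9]·(1020·1.563²/2) = [879.7 + 0.9]·1246 = 1.097e+06 Pa.
ΔP = 1.097e+06 Pa = 11.0 bar.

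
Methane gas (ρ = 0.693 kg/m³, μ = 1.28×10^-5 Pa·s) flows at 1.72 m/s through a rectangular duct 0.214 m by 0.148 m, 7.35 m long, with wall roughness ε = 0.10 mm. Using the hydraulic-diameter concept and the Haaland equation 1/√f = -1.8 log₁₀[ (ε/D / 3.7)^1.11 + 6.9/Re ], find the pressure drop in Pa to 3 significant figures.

ΔP ≈ 1.21 Pa

Hydraulic diameter D_h = 4A/P = 4·(0.214·0.148)/(2·(0.214+0.148)) = 0.1267/0.724 = 0.175 m.
Re = ρVD_h/μ = 0.693·1.72·0.175/1.28e-05 = 1.629e+04.
ε/D_h = 0.0001/0.175 = 0.000571; Haaland gives 1/√f = -1.8 log₁₀[5.88e-05+0.000423] = 5.97, so f = 0.02806.
ΔP = f(L/D_h)(ρV²/2) = 0.02806·7.35/0.175·1.025 = 1.208 Pa.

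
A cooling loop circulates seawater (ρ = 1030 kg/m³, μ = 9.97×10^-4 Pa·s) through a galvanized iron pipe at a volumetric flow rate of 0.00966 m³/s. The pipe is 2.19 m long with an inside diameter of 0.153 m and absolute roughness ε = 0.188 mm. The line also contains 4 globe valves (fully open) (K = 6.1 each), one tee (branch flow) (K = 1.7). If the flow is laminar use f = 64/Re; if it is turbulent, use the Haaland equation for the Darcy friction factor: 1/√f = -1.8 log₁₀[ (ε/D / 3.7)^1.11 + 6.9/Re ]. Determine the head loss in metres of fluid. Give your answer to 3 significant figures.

h_f ≈ 0.372 m

Cross-sectional area A = πD²/4 = π(0.153)²/4 = 0.01839 m²; mean velocity V = Q/A = 0.00966/0.01839 = 0.5254 m/s.
Reynolds number Re = ρVD/μ = 1030 · 0.5254 · 0.153 / 0.000997 = 8.305e+04.
Re > 4000 → turbulent. Relative roughness ε/D = 0.000188/0.153 = 0.00123. Haaland: 1/√f = -1.8 log₁₀[(0.00123/3.7)^1.11 + 6.9/8.305e+04] = -1.8 log₁₀[0.000138 + 8.31e-05] = 6.581, so f = 0.02309.
Total minor-loss coefficient ΣK = 4·6.1 + 1·1.7 = 26.1.
ΔP = [f·L/D + ΣK]·(ρV²/2) = [0.02309·2.19/0.153 + 26.1]·(1030·0.5254²/2) = [0.3305 + 26.1]·142.2 = 3758 Pa.
Head loss h_f = ΔP/(ρg) = 3758/(1030·9.81) = 0.372 m.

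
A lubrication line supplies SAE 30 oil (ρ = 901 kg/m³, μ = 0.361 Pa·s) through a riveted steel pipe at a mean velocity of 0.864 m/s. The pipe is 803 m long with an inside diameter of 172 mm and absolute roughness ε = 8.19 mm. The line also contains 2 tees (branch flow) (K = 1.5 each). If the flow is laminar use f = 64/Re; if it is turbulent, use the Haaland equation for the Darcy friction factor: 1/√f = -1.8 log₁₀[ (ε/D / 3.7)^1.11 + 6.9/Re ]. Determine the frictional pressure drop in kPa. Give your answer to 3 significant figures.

ΔP ≈ 272 kPa

Reynolds number Re = ρVD/μ = 901 · 0.864 · 0.172 / 0.361 = 370.9.
Re < 2300 → laminar flow, so f = 64/Re = 64/370.9 = 0.1726 (the turbulent correlation is not needed).
Total minor-loss coefficient ΣK = 2·1.5 = 3.
ΔP = [f·L/D + ΣK]·(ρV²/2) = [0.1726·803/0.172 + 3]·(901·0.864²/2) = [805.6 + 3]·336.3 = 2.719e+05 Pa.
ΔP = 2.719e+05 Pa = 272 kPa.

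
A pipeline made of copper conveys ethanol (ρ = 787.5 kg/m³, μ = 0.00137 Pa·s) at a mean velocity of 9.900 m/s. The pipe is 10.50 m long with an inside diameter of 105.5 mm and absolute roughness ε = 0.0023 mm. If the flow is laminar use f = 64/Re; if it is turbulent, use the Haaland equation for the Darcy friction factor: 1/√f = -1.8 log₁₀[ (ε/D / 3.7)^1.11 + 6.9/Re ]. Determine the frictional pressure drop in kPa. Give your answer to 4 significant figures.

Reynolds number Re = ρVD/μ = 787.5 · 9.9 · 0.1055 / 0.00137 = 6.004e+05.
Re > 4000 → turbulent. Relative roughness ε/D = 2.3e-06/0.1055 = 2.18e-05. Haaland: 1/√f = -1.8 log₁₀[(2.18e-05/3.7)^1.11 + 6.9/6.004e+05] = -1.8 log₁₀[1.57e-06 + 1.15e-05] = 8.791, so f = 0.01294.
Darcy-Weisbach: ΔP = f(L/D)(ρV²/2) = 0.01294·(10.5/0.1055)·(787.5·9.9²/2) = 0.01294·99.53·3.859e+04 = 4.97e+04 Pa.
ΔP = 4.97e+04 Pa = 49.70 kPa.

ΔP ≈ 49.70 kPa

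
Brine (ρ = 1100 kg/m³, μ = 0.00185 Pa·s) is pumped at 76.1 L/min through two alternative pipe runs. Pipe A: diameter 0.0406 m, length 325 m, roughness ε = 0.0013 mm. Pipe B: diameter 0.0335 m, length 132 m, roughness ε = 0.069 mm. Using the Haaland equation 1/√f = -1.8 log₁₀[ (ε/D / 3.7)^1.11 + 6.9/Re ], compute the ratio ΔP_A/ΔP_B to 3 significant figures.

Pipe A: V = Q/A = 0.001268/0.001295 = 0.9797 m/s; Re = 2.365e+04; ε/D = 3.2e-05; Haaland → f = 0.02475; ΔP_A = f(L/D)(ρV²/2) = 1.046e+05 Pa.
Pipe B: V = Q/A = 0.001268/0.0008814 = 1.439 m/s; Re = 2.866e+04; ε/D = 0.00206; Haaland → f = 0.0281; ΔP_B = f(L/D)(ρV²/2) = 1.261e+05 Pa.
ΔP_A/ΔP_B = 1.046e+05/1.261e+05 = 0.829.

ΔP_A/ΔP_B ≈ 0.829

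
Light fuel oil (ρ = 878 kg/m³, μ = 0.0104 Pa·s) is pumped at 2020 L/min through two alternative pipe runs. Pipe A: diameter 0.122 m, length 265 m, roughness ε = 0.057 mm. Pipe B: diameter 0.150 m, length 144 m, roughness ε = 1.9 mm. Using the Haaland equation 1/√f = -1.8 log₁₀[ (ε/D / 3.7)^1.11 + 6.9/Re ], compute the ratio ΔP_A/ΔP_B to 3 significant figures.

ΔP_A/ΔP_B ≈ 2.93

Pipe A: V = Q/A = 0.03367/0.01169 = 2.88 m/s; Re = 2.966e+04; ε/D = 0.000467; Haaland → f = 0.02444; ΔP_A = f(L/D)(ρV²/2) = 1.933e+05 Pa.
Pipe B: V = Q/A = 0.03367/0.01767 = 1.905 m/s; Re = 2.413e+04; ε/D = 0.0127; Haaland → f = 0.04317; ΔP_B = f(L/D)(ρV²/2) = 6.604e+04 Pa.
ΔP_A/ΔP_B = 1.933e+05/6.604e+04 = 2.93.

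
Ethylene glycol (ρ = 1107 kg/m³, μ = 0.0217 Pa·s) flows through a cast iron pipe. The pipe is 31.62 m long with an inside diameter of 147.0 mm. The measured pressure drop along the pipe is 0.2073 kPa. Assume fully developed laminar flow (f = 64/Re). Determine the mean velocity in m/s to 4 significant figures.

For laminar flow, f = 64/Re with Re = ρVD/μ, so Darcy-Weisbach reduces to ΔP = 32μLV/D². Solving for V: V = ΔP·D²/(32μL) = 207.3·(0.147)²/(32·0.0217·31.62) = 0.204 m/s.
Check: Re = ρVD/μ = 1107·0.204·0.147/0.0217 = 1530 < 2300, so the laminar assumption holds.

V ≈ 0.2040 m/s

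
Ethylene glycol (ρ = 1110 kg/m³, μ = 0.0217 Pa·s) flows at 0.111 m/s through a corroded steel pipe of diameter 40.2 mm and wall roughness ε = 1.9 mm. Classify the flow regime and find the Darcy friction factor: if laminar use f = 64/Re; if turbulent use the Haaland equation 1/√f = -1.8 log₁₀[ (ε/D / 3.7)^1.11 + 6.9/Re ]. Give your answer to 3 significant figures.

f ≈ 0.280

Re = ρVD/μ = 1110·0.111·0.0402/0.0217 = 228.3.
Re < 2300 → laminar, so f = 64/Re = 0.2804 (roughness is irrelevant in laminar flow).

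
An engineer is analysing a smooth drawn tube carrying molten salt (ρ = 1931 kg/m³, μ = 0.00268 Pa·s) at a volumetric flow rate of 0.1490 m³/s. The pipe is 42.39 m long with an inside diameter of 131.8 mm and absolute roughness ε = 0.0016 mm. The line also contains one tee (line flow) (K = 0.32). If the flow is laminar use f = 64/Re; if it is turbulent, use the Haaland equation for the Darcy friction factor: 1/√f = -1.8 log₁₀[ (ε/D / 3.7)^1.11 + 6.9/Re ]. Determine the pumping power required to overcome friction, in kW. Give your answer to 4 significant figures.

Cross-sectional area A = πD²/4 = π(0.1318)²/4 = 0.01364 m²; mean velocity V = Q/A = 0.149/0.01364 = 10.92 m/s.
Reynolds number Re = ρVD/μ = 1931 · 10.92 · 0.1318 / 0.00268 = 1.037e+06.
Re > 4000 → turbulent. Relative roughness ε/D = 1.6e-06/0.1318 = 1.21e-05. Haaland: 1/√f = -1.8 log₁₀[(1.21e-05/3.7)^1.11 + 6.9/1.037e+06] = -1.8 log₁₀[8.18e-07 + 6.65e-06] = 9.228, so f = 0.01174.
Total minor-loss coefficient ΣK = 1·0.32 = 0.32.
ΔP = [f·L/D + ΣK]·(ρV²/2) = [0.01174·42.39/0.1318 + 0.32]·(1931·10.92²/2) = [3.777 + 0.32]·1.152e+05 = 4.718e+05 Pa.
Pumping power P = QΔP = 0.149·4.718e+05 = 70296 W = 70.30 kW.

P ≈ 70.30 kW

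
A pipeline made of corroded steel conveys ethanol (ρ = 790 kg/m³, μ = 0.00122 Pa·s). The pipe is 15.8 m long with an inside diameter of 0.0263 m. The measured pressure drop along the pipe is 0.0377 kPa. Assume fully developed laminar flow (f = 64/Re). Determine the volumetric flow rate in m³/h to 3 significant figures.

Q ≈ 0.0827 m³/h

For laminar flow, f = 64/Re with Re = ρVD/μ, so Darcy-Weisbach reduces to ΔP = 32μLV/D². Solving for V: V = ΔP·D²/(32μL) = 37.7·(0.0263)²/(32·0.00122·15.8) = 0.04228 m/s.
Check: Re = ρVD/μ = 790·0.04228·0.0263/0.00122 = 720 < 2300, so the laminar assumption holds.
Q = V·A = 0.04228·(π/4·0.0263²) = 2.297e-05 m³/s = 0.0827 m³/h.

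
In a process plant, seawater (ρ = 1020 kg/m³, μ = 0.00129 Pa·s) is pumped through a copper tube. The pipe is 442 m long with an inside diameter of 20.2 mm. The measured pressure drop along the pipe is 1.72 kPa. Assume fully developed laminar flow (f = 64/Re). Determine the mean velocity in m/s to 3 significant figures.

For laminar flow, f = 64/Re with Re = ρVD/μ, so Darcy-Weisbach reduces to ΔP = 32μLV/D². Solving for V: V = ΔP·D²/(32μL) = 1720·(0.0202)²/(32·0.00129·442) = 0.03847 m/s.
Check: Re = ρVD/μ = 1020·0.03847·0.0202/0.00129 = 614.4 < 2300, so the laminar assumption holds.

V ≈ 0.0385 m/s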